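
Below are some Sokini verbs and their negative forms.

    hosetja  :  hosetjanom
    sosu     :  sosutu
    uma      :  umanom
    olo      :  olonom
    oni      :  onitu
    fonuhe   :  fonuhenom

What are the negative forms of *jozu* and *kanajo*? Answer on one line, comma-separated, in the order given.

jozutu, kanajonom

The pattern is height harmony: -tu when the last vowel of the stem is a high vowel (*sosu*, *oni*); -nom when the last vowel of the stem is a non-high vowel (*hosetja*, *uma*, *olo*, *fonuhe*).
The last vowel of *jozu* is /u/, which is a high vowel, so the suffix is -tu, giving *jozutu*.
*kanajo* — last vowel /o/ (a non-high vowel) → -nom → *kanajonom*.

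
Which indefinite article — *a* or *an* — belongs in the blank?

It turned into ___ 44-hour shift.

The indefinite article is chosen by the initial *sound* of the following word, not its spelling.
The number *44* is spoken "forty-…", beginning with /ˈfɔrti/ — a consonant sound.
So the article is *a*: It turned into a 44-hour shift.

a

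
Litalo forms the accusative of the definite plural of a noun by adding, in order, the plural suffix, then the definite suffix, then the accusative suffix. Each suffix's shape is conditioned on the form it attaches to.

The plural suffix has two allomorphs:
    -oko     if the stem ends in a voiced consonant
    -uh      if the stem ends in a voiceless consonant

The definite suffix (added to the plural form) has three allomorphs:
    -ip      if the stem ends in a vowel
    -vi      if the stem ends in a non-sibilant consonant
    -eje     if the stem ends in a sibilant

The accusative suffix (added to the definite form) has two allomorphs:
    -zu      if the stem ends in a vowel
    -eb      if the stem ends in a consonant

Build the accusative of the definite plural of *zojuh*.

zojuhuhvizu

*zojuh*: final consonant = /h/, voiceless → -uh → *zojuhuh*.
The plural form *zojuhuh*: final sound = /h/, a non-sibilant consonant → -vi → *zojuhuhvi*.
The definite form *zojuhuhvi* — final sound /i/ (a vowel) → -zu → *zojuhuhvizu*.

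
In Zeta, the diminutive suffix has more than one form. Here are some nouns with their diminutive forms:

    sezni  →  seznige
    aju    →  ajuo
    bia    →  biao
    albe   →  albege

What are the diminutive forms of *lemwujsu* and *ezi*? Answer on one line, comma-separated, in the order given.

lemwujsuo, ezige

Looking at the last vowel of each stem: -ge when the last vowel of the stem is a front vowel (*sezni*, *albe*); -o when the last vowel of the stem is a back vowel (*aju*, *bia*).
The last vowel of *lemwujsu* is /u/, which is a back vowel, so the suffix is -o, giving *lemwujsuo*.
The last vowel of *ezi* is /i/, which is a front vowel, so the suffix is -ge, giving *ezige*.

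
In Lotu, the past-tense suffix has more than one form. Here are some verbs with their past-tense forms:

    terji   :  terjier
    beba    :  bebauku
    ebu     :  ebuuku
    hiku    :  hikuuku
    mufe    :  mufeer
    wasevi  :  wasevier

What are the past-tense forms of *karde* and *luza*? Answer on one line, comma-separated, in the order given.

Looking at the last vowel of each stem: -er when the last vowel of the stem is a front vowel (*terji*, *mufe*, *wasevi*); -uku when the last vowel of the stem is a back vowel (*beba*, *ebu*, *hiku*).
*karde*: last vowel = /e/, a front vowel → -er → *kardeer*.
The last vowel of *luza* is /a/, which is a back vowel, so the suffix is -uku, giving *luzauku*.

kardeer, luzauku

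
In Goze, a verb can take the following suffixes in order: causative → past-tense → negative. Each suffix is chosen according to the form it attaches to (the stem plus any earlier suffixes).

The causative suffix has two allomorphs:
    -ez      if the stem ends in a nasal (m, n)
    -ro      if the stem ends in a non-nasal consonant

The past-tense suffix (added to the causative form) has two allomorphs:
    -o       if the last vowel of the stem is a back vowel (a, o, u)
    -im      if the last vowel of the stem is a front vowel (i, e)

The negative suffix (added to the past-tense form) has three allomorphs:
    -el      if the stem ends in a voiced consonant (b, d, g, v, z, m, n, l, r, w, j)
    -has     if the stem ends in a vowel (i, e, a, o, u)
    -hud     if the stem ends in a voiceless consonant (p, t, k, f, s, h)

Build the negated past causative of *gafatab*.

*gafatab*: final consonant = /b/, non-nasal → -ro → *gafatabro*.
The last vowel of the causative form *gafatabro* is /o/, which is a back vowel, so the past-tense suffix is -o, giving *gafatabroo*.
The past-tense form *gafatabroo* — final sound /o/ (a vowel) → -has → *gafatabroohas*.

gafatabroohas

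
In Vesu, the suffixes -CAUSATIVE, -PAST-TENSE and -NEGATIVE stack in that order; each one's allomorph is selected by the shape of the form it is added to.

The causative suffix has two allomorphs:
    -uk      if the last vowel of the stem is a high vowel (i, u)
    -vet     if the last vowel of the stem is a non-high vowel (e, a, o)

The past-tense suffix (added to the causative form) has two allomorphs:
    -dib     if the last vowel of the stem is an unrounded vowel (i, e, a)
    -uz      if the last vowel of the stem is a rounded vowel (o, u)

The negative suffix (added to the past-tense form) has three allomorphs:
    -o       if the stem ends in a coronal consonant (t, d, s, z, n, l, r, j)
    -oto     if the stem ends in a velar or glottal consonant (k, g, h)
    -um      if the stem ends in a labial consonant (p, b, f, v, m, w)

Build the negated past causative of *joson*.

*joson*: last vowel = /o/, a non-high vowel → -vet → *josonvet*.
The last vowel of the causative form *josonvet* is /e/, which is an unrounded vowel, so the past-tense suffix is -dib, giving *josonvetdib*.
The final consonant of the past-tense form *josonvetdib* is /b/, which is labial, so the negative suffix is -um, giving *josonvetdibum*.

josonvetdibum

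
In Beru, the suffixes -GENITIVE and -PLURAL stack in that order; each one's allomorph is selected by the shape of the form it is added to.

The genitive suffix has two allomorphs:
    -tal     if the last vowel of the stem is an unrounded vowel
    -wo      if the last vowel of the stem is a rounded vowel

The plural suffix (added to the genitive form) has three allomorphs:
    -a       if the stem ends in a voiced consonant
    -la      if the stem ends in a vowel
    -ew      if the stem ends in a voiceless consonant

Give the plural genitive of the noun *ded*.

*ded* — last vowel /e/ (an unrounded vowel) → -tal → *dedtal*.
The final sound of the genitive form *dedtal* is /l/, which is a voiced consonant, so the plural suffix is -a, giving *dedtala*.

dedtala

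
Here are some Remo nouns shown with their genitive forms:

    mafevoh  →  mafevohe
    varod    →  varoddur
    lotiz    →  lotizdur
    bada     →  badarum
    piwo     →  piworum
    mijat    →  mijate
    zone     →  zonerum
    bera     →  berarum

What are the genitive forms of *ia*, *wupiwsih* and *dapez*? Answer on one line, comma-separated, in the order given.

iarum, wupiwsihe, dapezdur

The pattern is voicing of the final sound: -e when the stem ends in a voiceless consonant (*mafevoh*, *mijat*); -dur when the stem ends in a voiced consonant (*varod*, *lotiz*); -rum when the stem ends in a vowel (*bada*, *piwo*, *zone*, *bera*).
The final sound of *ia* is /a/, which is a vowel, so the suffix is -rum, giving *iarum*.
*wupiwsih*: final sound = /h/, a voiceless consonant → -e → *wupiwsihe*.
Since the final sound of *dapez* is /z/ (a voiced consonant), it takes -dur, giving *dapezdur*.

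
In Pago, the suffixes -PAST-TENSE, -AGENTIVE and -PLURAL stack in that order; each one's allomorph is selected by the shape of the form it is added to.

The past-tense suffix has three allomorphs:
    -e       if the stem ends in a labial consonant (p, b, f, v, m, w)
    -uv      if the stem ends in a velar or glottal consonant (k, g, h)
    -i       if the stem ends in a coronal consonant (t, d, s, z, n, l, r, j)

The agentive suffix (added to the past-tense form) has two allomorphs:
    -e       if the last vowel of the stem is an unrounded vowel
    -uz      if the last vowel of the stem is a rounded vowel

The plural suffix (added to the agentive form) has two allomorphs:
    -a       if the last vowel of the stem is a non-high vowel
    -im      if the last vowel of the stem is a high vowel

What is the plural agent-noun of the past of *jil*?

Since the final consonant of *jil* is /l/ (coronal), it takes -i, giving *jili*.
Since the last vowel of the past-tense form *jili* is /i/ (an unrounded vowel), it takes -e, giving *jilie*.
Since the last vowel of the agentive form *jilie* is /e/ (a non-high vowel), it takes -a, giving *jiliea*.

jiliea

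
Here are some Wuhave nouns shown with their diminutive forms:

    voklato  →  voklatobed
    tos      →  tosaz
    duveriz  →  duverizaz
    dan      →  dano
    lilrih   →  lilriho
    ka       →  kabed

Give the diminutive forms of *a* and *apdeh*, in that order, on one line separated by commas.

Looking at the final sound of each stem: -az when the stem ends in a sibilant (*tos*, *duveriz*); -o when the stem ends in a non-sibilant consonant (*dan*, *lilrih*); -bed when the stem ends in a vowel (*voklato*, *ka*).
*a*: final sound = /a/, a vowel → -bed → *abed*.
*apdeh*: final sound = /h/, a non-sibilant consonant → -o → *apdeho*.

abed, apdeho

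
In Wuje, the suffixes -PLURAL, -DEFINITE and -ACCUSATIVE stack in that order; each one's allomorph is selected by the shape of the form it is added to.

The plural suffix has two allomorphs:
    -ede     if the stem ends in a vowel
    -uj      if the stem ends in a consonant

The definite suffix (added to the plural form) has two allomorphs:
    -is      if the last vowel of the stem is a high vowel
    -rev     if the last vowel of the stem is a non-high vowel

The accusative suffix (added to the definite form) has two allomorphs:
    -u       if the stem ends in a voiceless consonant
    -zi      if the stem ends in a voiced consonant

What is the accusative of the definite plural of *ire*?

*ire* — final sound /e/ (a vowel) → -ede → *ireede*.
The plural form *ireede*: last vowel = /e/, a non-high vowel → -rev → *ireederev*.
The definite form *ireederev* — final consonant /v/ (voiced) → -zi → *ireederevzi*.

ireederevzi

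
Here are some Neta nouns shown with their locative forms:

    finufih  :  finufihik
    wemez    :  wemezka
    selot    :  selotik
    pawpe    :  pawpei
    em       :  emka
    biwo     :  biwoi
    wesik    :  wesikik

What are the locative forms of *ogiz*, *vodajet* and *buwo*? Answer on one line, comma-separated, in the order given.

Looking at the final sound of each stem: -ik when the stem ends in a voiceless consonant (*finufih*, *selot*, *wesik*); -ka when the stem ends in a voiced consonant (*wemez*, *em*); -i when the stem ends in a vowel (*pawpe*, *biwo*).
Since the final sound of *ogiz* is /z/ (a voiced consonant), it takes -ka, giving *ogizka*.
*vodajet*: final sound = /t/, a voiceless consonant → -ik → *vodajetik*.
The final sound of *buwo* is /o/, which is a vowel, so the suffix is -i, giving *buwoi*.

ogizka, vodajetik, buwoi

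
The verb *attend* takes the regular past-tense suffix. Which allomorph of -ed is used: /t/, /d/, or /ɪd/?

The stem *attend* ends in /t/ or /d/.
The -ed suffix is realized as /ɪd/ after /t, d/; as /t/ after other voiceless consonants; and as /d/ after other voiced sounds.
So -ed on *attend* is pronounced /ɪd/.

/ɪd/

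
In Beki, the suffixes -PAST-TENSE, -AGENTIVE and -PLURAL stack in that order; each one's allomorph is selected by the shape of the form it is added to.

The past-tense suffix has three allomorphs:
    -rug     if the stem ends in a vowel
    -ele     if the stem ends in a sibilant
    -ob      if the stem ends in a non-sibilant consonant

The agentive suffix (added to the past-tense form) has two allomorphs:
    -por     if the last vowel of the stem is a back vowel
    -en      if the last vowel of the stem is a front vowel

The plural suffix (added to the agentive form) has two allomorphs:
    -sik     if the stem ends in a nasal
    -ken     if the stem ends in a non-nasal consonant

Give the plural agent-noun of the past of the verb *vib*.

Since the final sound of *vib* is /b/ (a non-sibilant consonant), it takes -ob, giving *vibob*.
The past-tense form *vibob*: last vowel = /o/, a back vowel → -por → *vibobpor*.
The final consonant of the agentive form *vibobpor* is /r/, which is non-nasal, so the plural suffix is -ken, giving *vibobporken*.

vibobporken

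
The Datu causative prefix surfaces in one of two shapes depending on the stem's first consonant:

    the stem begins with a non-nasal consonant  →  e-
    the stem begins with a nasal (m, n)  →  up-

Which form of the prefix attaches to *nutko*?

up-

*nutko* — first consonant /n/ (a nasal) → up-.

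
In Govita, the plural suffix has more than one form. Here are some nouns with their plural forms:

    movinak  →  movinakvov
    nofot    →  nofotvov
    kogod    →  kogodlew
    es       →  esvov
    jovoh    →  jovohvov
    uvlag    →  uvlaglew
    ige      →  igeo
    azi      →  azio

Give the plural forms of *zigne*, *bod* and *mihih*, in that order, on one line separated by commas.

The suffix is conditioned by the final sound: -vov when the stem ends in a voiceless consonant (*movinak*, *nofot*, *es*, *jovoh*); -lew when the stem ends in a voiced consonant (*kogod*, *uvlag*); -o when the stem ends in a vowel (*ige*, *azi*).
*zigne* — final sound /e/ (a vowel) → -o → *zigneo*.
Since the final sound of *bod* is /d/ (a voiced consonant), it takes -lew, giving *bodlew*.
*mihih* — final sound /h/ (a voiceless consonant) → -vov → *mihihvov*.

zigneo, bodlew, mihihvov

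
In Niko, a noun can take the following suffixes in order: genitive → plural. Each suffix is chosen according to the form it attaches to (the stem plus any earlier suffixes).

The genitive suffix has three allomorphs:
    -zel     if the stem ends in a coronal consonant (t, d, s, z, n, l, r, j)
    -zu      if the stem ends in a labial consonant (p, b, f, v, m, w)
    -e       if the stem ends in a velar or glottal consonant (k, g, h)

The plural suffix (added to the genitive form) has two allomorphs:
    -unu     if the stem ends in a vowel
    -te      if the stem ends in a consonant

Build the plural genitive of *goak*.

*goak*: final consonant = /k/, velar/glottal → -e → *goake*.
Since the final sound of the genitive form *goake* is /e/ (a vowel), it takes -unu, giving *goakeunu*.

goakeunu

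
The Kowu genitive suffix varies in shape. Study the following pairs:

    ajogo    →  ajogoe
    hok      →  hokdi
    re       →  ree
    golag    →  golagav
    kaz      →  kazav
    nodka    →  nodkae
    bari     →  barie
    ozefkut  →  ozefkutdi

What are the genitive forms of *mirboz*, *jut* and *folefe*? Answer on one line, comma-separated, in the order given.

mirbozav, jutdi, folefee

The alternation tracks the final sound of the stem — -di when the stem ends in a voiceless consonant (*hok*, *ozefkut*); -av when the stem ends in a voiced consonant (*golag*, *kaz*); -e when the stem ends in a vowel (*ajogo*, *re*, *nodka*, *bari*).
Since the final sound of *mirboz* is /z/ (a voiced consonant), it takes -av, giving *mirbozav*.
*jut*: final sound = /t/, a voiceless consonant → -di → *jutdi*.
*folefe* — final sound /e/ (a vowel) → -e → *folefee*.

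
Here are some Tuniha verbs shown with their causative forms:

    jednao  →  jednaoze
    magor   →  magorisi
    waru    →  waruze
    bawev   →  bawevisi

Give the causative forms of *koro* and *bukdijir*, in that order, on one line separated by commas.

The suffix is conditioned by the final sound: -isi when the stem ends in a consonant (*magor*, *bawev*); -ze when the stem ends in a vowel (*jednao*, *waru*).
*koro*: final sound = /o/, a vowel → -ze → *koroze*.
*bukdijir* — final sound /r/ (a consonant) → -isi → *bukdijirisi*.

koroze, bukdijirisi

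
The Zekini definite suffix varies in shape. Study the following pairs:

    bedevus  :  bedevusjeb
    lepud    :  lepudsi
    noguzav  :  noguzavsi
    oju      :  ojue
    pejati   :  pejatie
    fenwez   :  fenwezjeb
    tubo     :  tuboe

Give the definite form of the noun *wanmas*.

wanmasjeb

Looking at the final sound of each stem: -jeb when the stem ends in a sibilant (*bedevus*, *fenwez*); -si when the stem ends in a non-sibilant consonant (*lepud*, *noguzav*); -e when the stem ends in a vowel (*oju*, *pejati*, *tubo*).
Since the final sound of *wanmas* is /s/ (a sibilant), it takes -jeb, giving *wanmasjeb*.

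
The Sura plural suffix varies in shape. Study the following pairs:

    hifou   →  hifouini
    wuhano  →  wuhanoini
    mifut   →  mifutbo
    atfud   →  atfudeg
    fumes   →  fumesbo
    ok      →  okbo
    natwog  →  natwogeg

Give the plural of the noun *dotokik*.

dotokikbo

The alternation tracks the final sound of the stem — -bo when the stem ends in a voiceless consonant (*mifut*, *fumes*, *ok*); -eg when the stem ends in a voiced consonant (*atfud*, *natwog*); -ini when the stem ends in a vowel (*hifou*, *wuhano*).
*dotokik*: final sound = /k/, a voiceless consonant → -bo → *dotokikbo*.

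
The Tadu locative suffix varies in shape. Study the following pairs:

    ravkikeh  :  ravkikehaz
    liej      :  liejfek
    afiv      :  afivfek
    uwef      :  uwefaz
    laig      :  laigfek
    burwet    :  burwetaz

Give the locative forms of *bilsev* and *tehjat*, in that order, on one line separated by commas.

The suffix is conditioned by the final consonant: -az when the stem ends in a voiceless consonant (*ravkikeh*, *uwef*, *burwet*); -fek when the stem ends in a voiced consonant (*liej*, *afiv*, *laig*).
*bilsev*: final consonant = /v/, voiced → -fek → *bilsevfek*.
Since the final consonant of *tehjat* is /t/ (voiceless), it takes -az, giving *tehjataz*.

bilsevfek, tehjataz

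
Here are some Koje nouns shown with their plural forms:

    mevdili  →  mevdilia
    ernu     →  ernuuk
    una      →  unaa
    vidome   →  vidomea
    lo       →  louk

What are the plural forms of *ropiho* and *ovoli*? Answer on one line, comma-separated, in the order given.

ropihouk, ovolia

The alternation tracks the last vowel of the stem — -uk when the last vowel of the stem is a rounded vowel (*ernu*, *lo*); -a when the last vowel of the stem is an unrounded vowel (*mevdili*, *una*, *vidome*).
*ropiho*: last vowel = /o/, a rounded vowel → -uk → *ropihouk*.
*ovoli* — last vowel /i/ (an unrounded vowel) → -a → *ovolia*.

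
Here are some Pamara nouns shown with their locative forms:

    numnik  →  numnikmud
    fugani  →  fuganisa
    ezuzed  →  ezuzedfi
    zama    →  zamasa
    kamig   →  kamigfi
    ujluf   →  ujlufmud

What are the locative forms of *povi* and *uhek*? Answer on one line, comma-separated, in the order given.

povisa, uhekmud

Looking at the final sound of each stem: -mud when the stem ends in a voiceless consonant (*numnik*, *ujluf*); -fi when the stem ends in a voiced consonant (*ezuzed*, *kamig*); -sa when the stem ends in a vowel (*fugani*, *zama*).
The final sound of *povi* is /i/, which is a vowel, so the suffix is -sa, giving *povisa*.
*uhek*: final sound = /k/, a voiceless consonant → -mud → *uhekmud*.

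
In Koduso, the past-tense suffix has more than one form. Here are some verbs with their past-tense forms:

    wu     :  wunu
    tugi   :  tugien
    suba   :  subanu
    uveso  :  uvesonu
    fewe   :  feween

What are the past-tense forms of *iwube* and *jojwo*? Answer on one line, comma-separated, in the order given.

Looking at the last vowel of each stem: -en when the last vowel of the stem is a front vowel (*tugi*, *fewe*); -nu when the last vowel of the stem is a back vowel (*wu*, *suba*, *uveso*).
The last vowel of *iwube* is /e/, which is a front vowel, so the suffix is -en, giving *iwubeen*.
Since the last vowel of *jojwo* is /o/ (a back vowel), it takes -nu, giving *jojwonu*.

iwubeen, jojwonu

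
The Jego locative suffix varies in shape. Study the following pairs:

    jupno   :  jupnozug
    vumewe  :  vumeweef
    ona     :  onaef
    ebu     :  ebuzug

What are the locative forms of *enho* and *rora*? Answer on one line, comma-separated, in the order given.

enhozug, roraef

The pattern is rounding harmony: -zug when the last vowel of the stem is a rounded vowel (*jupno*, *ebu*); -ef when the last vowel of the stem is an unrounded vowel (*vumewe*, *ona*).
*enho*: last vowel = /o/, a rounded vowel → -zug → *enhozug*.
Since the last vowel of *rora* is /a/ (an unrounded vowel), it takes -ef, giving *roraef*.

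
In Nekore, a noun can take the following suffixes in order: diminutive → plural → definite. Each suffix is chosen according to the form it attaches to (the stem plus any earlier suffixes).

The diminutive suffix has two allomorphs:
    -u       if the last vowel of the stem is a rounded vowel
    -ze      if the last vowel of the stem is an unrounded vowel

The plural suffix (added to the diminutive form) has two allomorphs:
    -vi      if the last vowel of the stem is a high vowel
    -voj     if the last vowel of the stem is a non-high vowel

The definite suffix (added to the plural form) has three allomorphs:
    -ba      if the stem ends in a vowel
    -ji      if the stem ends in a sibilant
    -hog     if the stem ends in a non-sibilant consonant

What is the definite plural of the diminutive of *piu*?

piuuviba

Since the last vowel of *piu* is /u/ (a rounded vowel), it takes -u, giving *piuu*.
Since the last vowel of the diminutive form *piuu* is /u/ (a high vowel), it takes -vi, giving *piuuvi*.
Since the final sound of the plural form *piuuvi* is /i/ (a vowel), it takes -ba, giving *piuuviba*.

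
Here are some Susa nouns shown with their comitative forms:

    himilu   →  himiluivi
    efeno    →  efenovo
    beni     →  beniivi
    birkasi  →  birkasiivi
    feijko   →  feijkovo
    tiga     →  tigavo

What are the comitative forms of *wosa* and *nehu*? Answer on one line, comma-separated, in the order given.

wosavo, nehuivi

Looking at the last vowel of each stem: -ivi when the last vowel of the stem is a high vowel (*himilu*, *beni*, *birkasi*); -vo when the last vowel of the stem is a non-high vowel (*efeno*, *feijko*, *tiga*).
*wosa* — last vowel /a/ (a non-high vowel) → -vo → *wosavo*.
The last vowel of *nehu* is /u/, which is a high vowel, so the suffix is -ivi, giving *nehuivi*.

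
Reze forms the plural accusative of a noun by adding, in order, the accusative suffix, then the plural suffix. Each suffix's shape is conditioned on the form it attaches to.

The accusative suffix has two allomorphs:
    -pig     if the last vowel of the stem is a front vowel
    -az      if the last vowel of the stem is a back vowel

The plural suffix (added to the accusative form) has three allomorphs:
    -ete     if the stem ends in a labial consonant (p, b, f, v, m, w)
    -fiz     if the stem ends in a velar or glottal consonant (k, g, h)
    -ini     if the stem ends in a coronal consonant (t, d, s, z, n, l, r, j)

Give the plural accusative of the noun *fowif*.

*fowif*: last vowel = /i/, a front vowel → -pig → *fowifpig*.
Since the final consonant of the accusative form *fowifpig* is /g/ (velar/glottal), it takes -fiz, giving *fowifpigfiz*.

fowifpigfiz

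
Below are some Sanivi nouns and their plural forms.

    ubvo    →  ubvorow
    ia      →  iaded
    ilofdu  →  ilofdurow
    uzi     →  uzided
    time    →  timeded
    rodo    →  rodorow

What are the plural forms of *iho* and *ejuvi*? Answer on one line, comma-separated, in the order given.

Looking at the last vowel of each stem: -row when the last vowel of the stem is a rounded vowel (*ubvo*, *ilofdu*, *rodo*); -ded when the last vowel of the stem is an unrounded vowel (*ia*, *uzi*, *time*).
*iho* — last vowel /o/ (a rounded vowel) → -row → *ihorow*.
The last vowel of *ejuvi* is /i/, which is an unrounded vowel, so the suffix is -ded, giving *ejuvided*.

ihorow, ejuvided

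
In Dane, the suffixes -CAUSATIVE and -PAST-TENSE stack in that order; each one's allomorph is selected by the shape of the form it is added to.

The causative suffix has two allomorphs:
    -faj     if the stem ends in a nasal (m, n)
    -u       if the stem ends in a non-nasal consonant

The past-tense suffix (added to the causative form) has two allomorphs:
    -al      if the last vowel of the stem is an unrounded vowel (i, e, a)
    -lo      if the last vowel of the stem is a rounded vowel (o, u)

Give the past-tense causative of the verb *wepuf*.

wepufulo

The final consonant of *wepuf* is /f/, which is non-nasal, so the causative suffix is -u, giving *wepufu*.
The last vowel of the causative form *wepufu* is /u/, which is a rounded vowel, so the past-tense suffix is -lo, giving *wepufulo*.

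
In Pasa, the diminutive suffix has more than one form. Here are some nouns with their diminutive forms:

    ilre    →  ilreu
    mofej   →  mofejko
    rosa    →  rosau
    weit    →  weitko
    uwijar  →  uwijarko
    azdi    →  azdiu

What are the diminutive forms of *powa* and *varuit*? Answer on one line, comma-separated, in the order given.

powau, varuitko

The pattern is consonant vs. vowel: -ko when the stem ends in a consonant (*mofej*, *weit*, *uwijar*); -u when the stem ends in a vowel (*ilre*, *rosa*, *azdi*).
*powa* — final sound /a/ (a vowel) → -u → *powau*.
*varuit* — final sound /t/ (a consonant) → -ko → *varuitko*.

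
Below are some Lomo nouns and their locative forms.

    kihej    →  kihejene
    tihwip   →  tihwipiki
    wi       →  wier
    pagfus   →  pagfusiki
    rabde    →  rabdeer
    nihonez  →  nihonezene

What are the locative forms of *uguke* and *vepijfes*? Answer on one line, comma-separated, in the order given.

The alternation tracks the final sound of the stem — -iki when the stem ends in a voiceless consonant (*tihwip*, *pagfus*); -ene when the stem ends in a voiced consonant (*kihej*, *nihonez*); -er when the stem ends in a vowel (*wi*, *rabde*).
The final sound of *uguke* is /e/, which is a vowel, so the suffix is -er, giving *ugukeer*.
Since the final sound of *vepijfes* is /s/ (a voiceless consonant), it takes -iki, giving *vepijfesiki*.

ugukeer, vepijfesiki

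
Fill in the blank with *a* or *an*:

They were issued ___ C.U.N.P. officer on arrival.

a

The indefinite article is chosen by the initial *sound* of the following word, not its spelling.
The initialism *C.U.N.P.* is read letter by letter; the first letter, C, is pronounced /siː/, which begins with a consonant sound.
So the article is *a*: They were issued a C.U.N.P. officer on arrival.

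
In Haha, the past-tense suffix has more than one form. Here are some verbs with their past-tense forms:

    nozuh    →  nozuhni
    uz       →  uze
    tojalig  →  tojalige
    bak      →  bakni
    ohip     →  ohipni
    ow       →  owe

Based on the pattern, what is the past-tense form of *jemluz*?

jemluze

Looking at the final consonant of each stem: -ni when the stem ends in a voiceless consonant (*nozuh*, *bak*, *ohip*); -e when the stem ends in a voiced consonant (*uz*, *tojalig*, *ow*).
*jemluz*: final consonant = /z/, voiced → -e → *jemluze*.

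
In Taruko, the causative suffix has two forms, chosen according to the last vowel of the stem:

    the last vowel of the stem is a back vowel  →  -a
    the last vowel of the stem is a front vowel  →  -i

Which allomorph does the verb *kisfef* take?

*kisfef*: last vowel = /e/, a front vowel → -i.

-i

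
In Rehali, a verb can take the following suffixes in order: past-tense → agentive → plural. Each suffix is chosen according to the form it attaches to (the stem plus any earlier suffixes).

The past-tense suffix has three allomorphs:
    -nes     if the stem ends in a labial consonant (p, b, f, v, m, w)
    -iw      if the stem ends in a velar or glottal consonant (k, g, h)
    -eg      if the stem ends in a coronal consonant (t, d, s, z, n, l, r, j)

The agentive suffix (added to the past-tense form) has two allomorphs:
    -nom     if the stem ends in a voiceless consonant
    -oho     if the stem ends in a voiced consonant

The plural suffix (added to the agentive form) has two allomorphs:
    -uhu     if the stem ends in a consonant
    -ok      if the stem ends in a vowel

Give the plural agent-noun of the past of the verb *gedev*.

gedevnesnomuhu

The final consonant of *gedev* is /v/, which is labial, so the past-tense suffix is -nes, giving *gedevnes*.
The final consonant of the past-tense form *gedevnes* is /s/, which is voiceless, so the agentive suffix is -nom, giving *gedevnesnom*.
The agentive form *gedevnesnom* — final sound /m/ (a consonant) → -uhu → *gedevnesnomuhu*.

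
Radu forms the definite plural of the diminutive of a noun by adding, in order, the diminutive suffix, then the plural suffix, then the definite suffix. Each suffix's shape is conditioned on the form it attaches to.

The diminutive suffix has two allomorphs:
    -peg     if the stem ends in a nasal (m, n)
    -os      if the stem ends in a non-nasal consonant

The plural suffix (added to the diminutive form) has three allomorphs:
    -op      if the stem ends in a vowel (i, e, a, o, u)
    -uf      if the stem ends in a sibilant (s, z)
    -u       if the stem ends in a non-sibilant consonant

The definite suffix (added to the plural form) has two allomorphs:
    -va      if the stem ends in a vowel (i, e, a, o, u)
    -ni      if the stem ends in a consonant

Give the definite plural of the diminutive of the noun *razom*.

razompeguva

*razom*: final consonant = /m/, a nasal → -peg → *razompeg*.
The diminutive form *razompeg* — final sound /g/ (a non-sibilant consonant) → -u → *razompegu*.
The final sound of the plural form *razompegu* is /u/, which is a vowel, so the definite suffix is -va, giving *razompeguva*.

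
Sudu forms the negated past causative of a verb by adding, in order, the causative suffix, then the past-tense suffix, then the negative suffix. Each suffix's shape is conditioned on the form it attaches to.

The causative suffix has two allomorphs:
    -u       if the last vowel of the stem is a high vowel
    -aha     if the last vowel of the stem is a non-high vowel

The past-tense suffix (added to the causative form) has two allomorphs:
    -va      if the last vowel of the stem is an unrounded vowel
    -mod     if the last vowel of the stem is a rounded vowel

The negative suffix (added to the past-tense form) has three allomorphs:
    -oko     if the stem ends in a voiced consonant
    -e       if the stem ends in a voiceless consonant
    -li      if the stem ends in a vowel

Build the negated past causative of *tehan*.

*tehan*: last vowel = /a/, a non-high vowel → -aha → *tehanaha*.
The causative form *tehanaha* — last vowel /a/ (an unrounded vowel) → -va → *tehanahava*.
The final sound of the past-tense form *tehanahava* is /a/, which is a vowel, so the negative suffix is -li, giving *tehanahavali*.

tehanahavali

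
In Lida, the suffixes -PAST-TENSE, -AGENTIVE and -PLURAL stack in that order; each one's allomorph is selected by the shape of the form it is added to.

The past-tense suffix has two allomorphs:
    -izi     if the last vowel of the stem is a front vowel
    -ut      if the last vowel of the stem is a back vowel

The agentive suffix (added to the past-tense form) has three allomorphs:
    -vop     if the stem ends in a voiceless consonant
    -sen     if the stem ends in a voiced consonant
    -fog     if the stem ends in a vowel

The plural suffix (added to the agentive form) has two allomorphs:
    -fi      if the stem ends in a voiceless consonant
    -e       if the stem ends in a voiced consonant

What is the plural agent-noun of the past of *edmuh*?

edmuhutvopfi

*edmuh* — last vowel /u/ (a back vowel) → -ut → *edmuhut*.
The final sound of the past-tense form *edmuhut* is /t/, which is a voiceless consonant, so the agentive suffix is -vop, giving *edmuhutvop*.
Since the final consonant of the agentive form *edmuhutvop* is /p/ (voiceless), it takes -fi, giving *edmuhutvopfi*.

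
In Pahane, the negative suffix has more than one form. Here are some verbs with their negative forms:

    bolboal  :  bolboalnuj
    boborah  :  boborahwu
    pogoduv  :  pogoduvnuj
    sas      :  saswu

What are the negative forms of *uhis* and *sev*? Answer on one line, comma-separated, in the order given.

The alternation tracks the final consonant of the stem — -wu when the stem ends in a voiceless consonant (*boborah*, *sas*); -nuj when the stem ends in a voiced consonant (*bolboal*, *pogoduv*).
*uhis* — final consonant /s/ (voiceless) → -wu → *uhiswu*.
*sev*: final consonant = /v/, voiced → -nuj → *sevnuj*.

uhiswu, sevnuj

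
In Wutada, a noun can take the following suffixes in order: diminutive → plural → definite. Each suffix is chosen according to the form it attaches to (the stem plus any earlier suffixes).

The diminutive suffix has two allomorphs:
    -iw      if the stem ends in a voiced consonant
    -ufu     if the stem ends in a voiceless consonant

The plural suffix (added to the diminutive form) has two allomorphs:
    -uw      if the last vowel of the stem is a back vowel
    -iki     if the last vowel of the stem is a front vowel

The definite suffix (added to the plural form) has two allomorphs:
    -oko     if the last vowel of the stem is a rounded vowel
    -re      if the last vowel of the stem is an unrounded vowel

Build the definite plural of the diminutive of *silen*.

*silen*: final consonant = /n/, voiced → -iw → *sileniw*.
The diminutive form *sileniw*: last vowel = /i/, a front vowel → -iki → *sileniwiki*.
The plural form *sileniwiki*: last vowel = /i/, an unrounded vowel → -re → *sileniwikire*.

sileniwikire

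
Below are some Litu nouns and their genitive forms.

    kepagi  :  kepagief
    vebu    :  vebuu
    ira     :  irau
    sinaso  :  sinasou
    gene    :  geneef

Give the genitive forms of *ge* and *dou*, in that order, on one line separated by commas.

geef, douu

The pattern is front/back vowel harmony: -ef when the last vowel of the stem is a front vowel (*kepagi*, *gene*); -u when the last vowel of the stem is a back vowel (*vebu*, *ira*, *sinaso*).
The last vowel of *ge* is /e/, which is a front vowel, so the suffix is -ef, giving *geef*.
*dou*: last vowel = /u/, a back vowel → -u → *douu*.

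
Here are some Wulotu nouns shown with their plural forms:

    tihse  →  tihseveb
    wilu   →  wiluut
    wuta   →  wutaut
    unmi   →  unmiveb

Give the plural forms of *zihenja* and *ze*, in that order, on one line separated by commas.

zihenjaut, zeveb

The pattern is front/back vowel harmony: -veb when the last vowel of the stem is a front vowel (*tihse*, *unmi*); -ut when the last vowel of the stem is a back vowel (*wilu*, *wuta*).
*zihenja* — last vowel /a/ (a back vowel) → -ut → *zihenjaut*.
*ze*: last vowel = /e/, a front vowel → -veb → *zeveb*.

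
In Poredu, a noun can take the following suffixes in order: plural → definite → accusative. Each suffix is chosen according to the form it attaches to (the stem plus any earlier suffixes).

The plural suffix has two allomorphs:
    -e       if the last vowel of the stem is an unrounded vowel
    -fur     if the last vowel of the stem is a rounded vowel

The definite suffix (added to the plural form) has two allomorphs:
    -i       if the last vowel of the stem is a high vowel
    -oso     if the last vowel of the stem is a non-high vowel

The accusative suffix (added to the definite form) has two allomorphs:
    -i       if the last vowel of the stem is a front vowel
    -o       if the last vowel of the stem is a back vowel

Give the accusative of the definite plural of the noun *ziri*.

The last vowel of *ziri* is /i/, which is an unrounded vowel, so the plural suffix is -e, giving *zirie*.
Since the last vowel of the plural form *zirie* is /e/ (a non-high vowel), it takes -oso, giving *zirieoso*.
The definite form *zirieoso*: last vowel = /o/, a back vowel → -o → *zirieosoo*.

zirieosoo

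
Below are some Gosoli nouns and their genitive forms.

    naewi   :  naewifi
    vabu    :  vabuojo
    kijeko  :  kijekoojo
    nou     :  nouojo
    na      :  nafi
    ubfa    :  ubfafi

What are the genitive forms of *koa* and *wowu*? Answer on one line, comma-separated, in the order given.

Looking at the last vowel of each stem: -ojo when the last vowel of the stem is a rounded vowel (*vabu*, *kijeko*, *nou*); -fi when the last vowel of the stem is an unrounded vowel (*naewi*, *na*, *ubfa*).
*koa*: last vowel = /a/, an unrounded vowel → -fi → *koafi*.
Since the last vowel of *wowu* is /u/ (a rounded vowel), it takes -ojo, giving *wowuojo*.

koafi, wowuojo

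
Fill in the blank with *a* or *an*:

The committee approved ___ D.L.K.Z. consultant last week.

The indefinite article is chosen by the initial *sound* of the following word, not its spelling.
The initialism *D.L.K.Z.* is read letter by letter; the first letter, D, is pronounced /diː/, which begins with a consonant sound.
So the article is *a*: The committee approved a D.L.K.Z. consultant last week.

a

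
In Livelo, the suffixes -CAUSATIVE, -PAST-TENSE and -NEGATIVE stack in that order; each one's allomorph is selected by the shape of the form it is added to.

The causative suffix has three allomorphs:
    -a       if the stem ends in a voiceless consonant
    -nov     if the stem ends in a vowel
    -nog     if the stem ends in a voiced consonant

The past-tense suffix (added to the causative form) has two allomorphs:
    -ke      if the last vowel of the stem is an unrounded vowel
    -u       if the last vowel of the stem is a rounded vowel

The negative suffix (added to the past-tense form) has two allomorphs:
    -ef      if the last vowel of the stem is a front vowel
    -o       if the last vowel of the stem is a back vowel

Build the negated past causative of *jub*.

*jub*: final sound = /b/, a voiced consonant → -nog → *jubnog*.
The causative form *jubnog*: last vowel = /o/, a rounded vowel → -u → *jubnogu*.
The past-tense form *jubnogu*: last vowel = /u/, a back vowel → -o → *jubnoguo*.

jubnoguo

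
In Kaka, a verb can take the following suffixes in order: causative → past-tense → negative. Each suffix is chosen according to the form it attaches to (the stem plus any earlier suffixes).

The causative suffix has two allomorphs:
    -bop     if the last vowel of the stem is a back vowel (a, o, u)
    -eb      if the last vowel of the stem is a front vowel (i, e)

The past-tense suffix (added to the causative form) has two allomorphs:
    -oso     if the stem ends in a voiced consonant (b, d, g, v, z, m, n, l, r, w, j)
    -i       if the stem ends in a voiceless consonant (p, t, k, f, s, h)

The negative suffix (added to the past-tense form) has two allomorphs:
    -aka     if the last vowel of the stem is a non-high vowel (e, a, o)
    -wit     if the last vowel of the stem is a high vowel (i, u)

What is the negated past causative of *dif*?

The last vowel of *dif* is /i/, which is a front vowel, so the causative suffix is -eb, giving *difeb*.
The causative form *difeb* — final consonant /b/ (voiced) → -oso → *difeboso*.
Since the last vowel of the past-tense form *difeboso* is /o/ (a non-high vowel), it takes -aka, giving *difebosoaka*.

difebosoaka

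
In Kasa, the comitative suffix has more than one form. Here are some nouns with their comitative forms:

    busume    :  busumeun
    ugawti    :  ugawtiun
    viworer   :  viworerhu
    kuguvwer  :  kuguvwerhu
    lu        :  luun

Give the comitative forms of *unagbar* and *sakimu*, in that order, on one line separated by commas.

Looking at the final sound of each stem: -hu when the stem ends in a consonant (*viworer*, *kuguvwer*); -un when the stem ends in a vowel (*busume*, *ugawti*, *lu*).
*unagbar* — final sound /r/ (a consonant) → -hu → *unagbarhu*.
Since the final sound of *sakimu* is /u/ (a vowel), it takes -un, giving *sakimuun*.

unagbarhu, sakimuun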